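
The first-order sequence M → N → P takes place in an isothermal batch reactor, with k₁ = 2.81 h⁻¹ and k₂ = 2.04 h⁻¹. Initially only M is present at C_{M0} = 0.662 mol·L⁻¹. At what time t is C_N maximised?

Setting dC_N/dt = 0 gives t_opt = ln(k₂/k₁)/(k₂−k₁).
= ln(2.04/2.81)/(2.04−2.81) = ln(0.7260)/-0.7700 = -0.3202/-0.7700 = 0.416 h.

0.416 h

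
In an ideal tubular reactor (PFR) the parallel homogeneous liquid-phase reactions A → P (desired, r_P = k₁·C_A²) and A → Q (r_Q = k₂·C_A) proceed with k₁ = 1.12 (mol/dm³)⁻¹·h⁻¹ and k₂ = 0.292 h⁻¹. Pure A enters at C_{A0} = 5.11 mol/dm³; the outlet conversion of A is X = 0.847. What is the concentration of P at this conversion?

C_A = C_{A0}(1−X) = 0.7818 mol/dm³.
Along a PFR/batch, dC_Q/dC_A = −r_Q/(r_P+r_Q) = −k₂/(k₂+k₁·C_A).
Integrating from C_{A0} to C_A: C_Q = (0.292/1.12)·ln[(0.292+1.12·5.11)/(0.292+1.12·0.782)] = 0.2607·ln(6.015/1.168) = 0.4274 mol/dm³.
Then C_P = (C_{A0}−C_A) − C_Q = 4.328 − 0.4274 = 3.901 mol/dm³.

3.90 mol/dm³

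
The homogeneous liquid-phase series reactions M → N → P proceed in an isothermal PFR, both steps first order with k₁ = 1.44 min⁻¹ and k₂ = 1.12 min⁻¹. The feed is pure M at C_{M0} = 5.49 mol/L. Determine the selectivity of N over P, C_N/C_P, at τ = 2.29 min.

Solving the coupled first-order balances gives C_N(τ) = [k₁/(k₂−k₁)]·C_{M0}·(e^(−k₁τ) − e^(−k₂τ)).
e^(−k₁τ) = e^(−1.44×2.29) = e^(−3.298) = 0.03697; e^(−k₂τ) = e^(−2.565) = 0.07693.
C_N = 1.44×5.49/(1.12−1.44) × (0.03697−0.07693) = (-24.71)×(-0.03996) = 0.9873 mol/L.
C_M = C_{M0}e^(−k₁τ) = 0.2030 mol/L, so C_P = C_{M0}−C_M−C_N = 4.300 mol/L; C_N/C_P = 0.230.

0.230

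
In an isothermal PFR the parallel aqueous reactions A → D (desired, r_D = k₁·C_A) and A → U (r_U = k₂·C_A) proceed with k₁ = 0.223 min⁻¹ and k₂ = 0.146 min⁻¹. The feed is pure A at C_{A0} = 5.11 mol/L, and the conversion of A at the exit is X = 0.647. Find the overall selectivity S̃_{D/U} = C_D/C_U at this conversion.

1.53

C_A = C_{A0}(1−X) = 1.804 mol/L.
Both paths are first order in A, so the instantaneous fraction to D is constant: dC_D/d(−C_A) = k₁/(k₁+k₂) = 0.6043.
C_D = 0.6043·(C_{A0}−C_A) = 0.6043×3.306 = 2.00 mol/L.
C_U = (C_{A0}−C_A)−C_D = 1.308 mol/L; S̃_{D/U} = 1.998/1.308 = 1.53.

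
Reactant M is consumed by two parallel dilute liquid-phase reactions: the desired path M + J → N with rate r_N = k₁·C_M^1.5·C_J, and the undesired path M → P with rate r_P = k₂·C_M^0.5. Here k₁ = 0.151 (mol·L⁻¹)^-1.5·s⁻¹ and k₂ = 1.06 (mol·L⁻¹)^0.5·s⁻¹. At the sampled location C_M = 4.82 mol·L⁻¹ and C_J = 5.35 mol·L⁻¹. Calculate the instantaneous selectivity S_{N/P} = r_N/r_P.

S_{N/P} = r_N/r_P = (k₁·C_M^1.5·C_J)/(k₂·C_M^0.5) = (k₁/k₂)·C_M·C_J.
= (0.151×4.820^1.5×5.350) / (1.06×4.820^0.5) = 8.549/2.327 = 3.67.

3.67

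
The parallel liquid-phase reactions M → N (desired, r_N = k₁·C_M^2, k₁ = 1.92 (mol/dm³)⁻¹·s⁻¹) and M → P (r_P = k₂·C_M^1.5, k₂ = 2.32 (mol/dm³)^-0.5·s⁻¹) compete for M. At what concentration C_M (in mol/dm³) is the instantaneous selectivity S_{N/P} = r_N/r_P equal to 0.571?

0.476 mol/dm³

S_{N/P} = (k₁/k₂)·C_M^0.5 ⇒ C_M = (S·k₂/k₁)^(2).
= (0.571×2.32/1.92)^(2) = (0.6900)^(2) = 0.476 mol/dm³.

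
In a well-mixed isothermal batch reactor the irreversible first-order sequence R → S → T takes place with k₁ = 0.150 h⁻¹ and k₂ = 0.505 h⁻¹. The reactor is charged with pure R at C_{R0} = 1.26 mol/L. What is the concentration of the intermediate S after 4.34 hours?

0.218 mol/L

Solving the coupled first-order balances gives C_S(t) = [k₁/(k₂−k₁)]·C_{R0}·(e^(−k₁t) − e^(−k₂t)).
e^(−k₁t) = e^(−0.150×4.34) = e^(−0.6510) = 0.5215; e^(−k₂t) = e^(−2.192) = 0.1117.
C_S = 0.150×1.26/(0.505−0.150) × (0.5215−0.1117) = 0.5324×0.4098 = 0.2182 mol/L.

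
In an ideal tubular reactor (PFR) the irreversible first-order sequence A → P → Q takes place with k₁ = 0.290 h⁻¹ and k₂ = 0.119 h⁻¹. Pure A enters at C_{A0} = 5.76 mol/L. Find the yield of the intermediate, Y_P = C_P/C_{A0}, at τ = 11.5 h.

The intermediate concentration in a first-order A→B→C sequence is C_P = k₁C_{A0}(e^(−k₁τ) − e^(−k₂τ))/(k₂−k₁).
e^(−k₁τ) = e^(−0.290×11.5) = e^(−3.335) = 0.03561; e^(−k₂τ) = e^(−1.369) = 0.2545.
C_P = 0.290×5.76/(0.119−0.290) × (0.03561−0.2545) = (-9.768)×(-0.2189) = 2.138 mol/L.
Y_P = C_P/C_{A0} = 2.138/5.76 = 0.371.

0.371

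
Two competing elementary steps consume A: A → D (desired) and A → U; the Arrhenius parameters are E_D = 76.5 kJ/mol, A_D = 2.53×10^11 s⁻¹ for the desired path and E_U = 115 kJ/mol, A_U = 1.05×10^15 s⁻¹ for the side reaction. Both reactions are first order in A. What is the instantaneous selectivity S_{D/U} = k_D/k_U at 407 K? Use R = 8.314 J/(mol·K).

21.0

k_D/k_U = (A_D/A_U)·exp[−(E_D−E_U)/(RT)] = (A_D/A_U)·exp[(E_U−E_D)/(RT)].
(E_U−E_D)/(RT) = (115−76.5)×10³/(8.314×407) = 38500/3384 = 11.38.
k_D/k_U = (2.53×10^11/1.05×10^15)·exp(11.38) = 2.410×10^-4 × 87356 = 21.0.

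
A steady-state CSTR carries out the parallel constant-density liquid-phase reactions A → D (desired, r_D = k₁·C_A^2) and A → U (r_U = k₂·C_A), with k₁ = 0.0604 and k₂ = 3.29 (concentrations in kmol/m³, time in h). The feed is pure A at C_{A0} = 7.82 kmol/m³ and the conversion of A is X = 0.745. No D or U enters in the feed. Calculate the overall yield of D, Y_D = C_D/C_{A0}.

Exit C_A = C_{A0}(1−X) = 7.82×0.255 = 1.994 kmol/m³.
In a CSTR the entire volume is at exit conditions, so r_D = 0.0604×1.994^2 = 0.2402 and r_U = 3.29×1.994 = 6.561.
Fraction of consumed A going to D: r_D/(r_D+r_U) = 0.03532.
C_D = 0.03532·C_{A0}·X = 0.03532×7.82×0.745 = 0.206 kmol/m³; Y_D = C_D/C_{A0} = 0.0263.

0.0263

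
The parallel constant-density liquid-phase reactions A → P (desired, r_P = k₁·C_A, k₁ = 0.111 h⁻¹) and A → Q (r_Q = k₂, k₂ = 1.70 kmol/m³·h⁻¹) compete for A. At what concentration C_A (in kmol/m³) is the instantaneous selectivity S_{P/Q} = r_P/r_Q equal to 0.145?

2.22 kmol/m³

S_{P/Q} = (k₁/k₂)·C_A ⇒ C_A = S·k₂/k₁.
= 0.145×1.70/0.111 = 2.22 kmol/m³.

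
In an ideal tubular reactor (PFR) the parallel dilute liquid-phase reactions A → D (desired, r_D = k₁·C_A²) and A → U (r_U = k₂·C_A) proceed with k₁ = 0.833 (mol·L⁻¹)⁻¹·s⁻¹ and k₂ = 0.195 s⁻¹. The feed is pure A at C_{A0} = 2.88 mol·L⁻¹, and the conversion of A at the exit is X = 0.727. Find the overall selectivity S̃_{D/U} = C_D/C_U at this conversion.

C_A = C_{A0}(1−X) = 0.7862 mol·L⁻¹.
Along a PFR/batch, dC_U/dC_A = −r_U/(r_D+r_U) = −k₂/(k₂+k₁·C_A).
Integrating from C_{A0} to C_A: C_U = (0.195/0.833)·ln[(0.195+0.833·2.88)/(0.195+0.833·0.786)] = 0.2341·ln(2.594/0.8499) = 0.2612 mol·L⁻¹.
Then C_D = (C_{A0}−C_A) − C_U = 2.094 − 0.2612 = 1.833 mol·L⁻¹.
S̃_{D/U} = C_D/C_U = 1.833/0.2612 = 7.02.

7.02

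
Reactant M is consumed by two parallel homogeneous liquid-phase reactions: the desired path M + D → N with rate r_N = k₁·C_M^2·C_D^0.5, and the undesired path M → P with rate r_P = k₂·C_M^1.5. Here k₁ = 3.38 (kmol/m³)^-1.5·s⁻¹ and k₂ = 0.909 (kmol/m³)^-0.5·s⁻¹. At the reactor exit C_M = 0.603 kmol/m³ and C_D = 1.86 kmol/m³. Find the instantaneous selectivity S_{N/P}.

S_{N/P} = r_N/r_P = (k₁·C_M^2·C_D^0.5)/(k₂·C_M^1.5) = (k₁/k₂)·C_M^0.5·C_D^0.5.
= (3.38×0.6030^2×1.860^0.5) / (0.909×0.6030^1.5) = 1.676/0.4256 = 3.94.
Since the desired path is higher order in M, keeping C_M high (PFR or concentrated feed) favours N.

3.94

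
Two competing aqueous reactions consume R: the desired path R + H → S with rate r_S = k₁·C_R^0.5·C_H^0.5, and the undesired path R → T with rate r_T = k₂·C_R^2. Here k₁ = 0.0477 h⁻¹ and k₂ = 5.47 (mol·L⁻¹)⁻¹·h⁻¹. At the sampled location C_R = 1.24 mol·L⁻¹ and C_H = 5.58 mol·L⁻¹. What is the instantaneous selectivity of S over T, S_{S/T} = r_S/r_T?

0.0149

S_{S/T} = r_S/r_T = (k₁·C_R^0.5·C_H^0.5)/(k₂·C_R^2) = (k₁/k₂)·C_R^-1.5·C_H^0.5.
= (0.0477×1.240^0.5×5.580^0.5) / (5.47×1.240^2) = 0.1255/8.411 = 0.0149.
The undesired path is higher order in R, so low C_R (CSTR or dilute feed) favours S.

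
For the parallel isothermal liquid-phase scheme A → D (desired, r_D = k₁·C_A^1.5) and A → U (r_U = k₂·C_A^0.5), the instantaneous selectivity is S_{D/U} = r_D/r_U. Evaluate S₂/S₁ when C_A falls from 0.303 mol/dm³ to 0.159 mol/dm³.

0.525

S_{D/U} = (k₁/k₂)·C_A, so S₂/S₁ = (C_{A,2}/C_{A,1}).
= 0.159/0.303 = 0.525.
Selectivity toward D falls as C_A falls — high-concentration operation is favoured.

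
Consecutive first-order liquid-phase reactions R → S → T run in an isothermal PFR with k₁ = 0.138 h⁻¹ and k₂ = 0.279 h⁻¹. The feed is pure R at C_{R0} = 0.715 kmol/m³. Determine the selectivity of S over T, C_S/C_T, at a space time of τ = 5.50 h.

Solving the coupled first-order balances gives C_S(τ) = [k₁/(k₂−k₁)]·C_{R0}·(e^(−k₁τ) − e^(−k₂τ)).
e^(−k₁τ) = e^(−0.138×5.50) = e^(−0.7590) = 0.4681; e^(−k₂τ) = e^(−1.535) = 0.2156.
C_S = 0.138×0.715/(0.279−0.138) × (0.4681−0.2156) = 0.6998×0.2526 = 0.1767 kmol/m³.
C_R = C_{R0}e^(−k₁τ) = 0.3347 kmol/m³, so C_T = C_{R0}−C_R−C_S = 0.2035 kmol/m³; C_S/C_T = 0.868.

0.868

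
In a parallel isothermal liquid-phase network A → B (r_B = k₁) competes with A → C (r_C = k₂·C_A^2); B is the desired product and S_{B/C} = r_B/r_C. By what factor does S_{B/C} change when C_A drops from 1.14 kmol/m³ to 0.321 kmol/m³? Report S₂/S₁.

S_{B/C} = (k₁/k₂)·C_A^-2, so S₂/S₁ = (C_{A,2}/C_{A,1})^-2.
= (0.321/1.14)^(-2) = (0.2816)^(-2) = 12.6.

12.6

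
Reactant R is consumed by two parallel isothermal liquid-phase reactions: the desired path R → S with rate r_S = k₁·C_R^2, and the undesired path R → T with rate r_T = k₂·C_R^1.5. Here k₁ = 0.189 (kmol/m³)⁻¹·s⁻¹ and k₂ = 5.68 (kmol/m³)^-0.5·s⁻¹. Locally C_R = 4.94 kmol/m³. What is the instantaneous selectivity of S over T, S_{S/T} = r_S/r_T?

0.0740

S_{S/T} = r_S/r_T = (k₁·C_R^2)/(k₂·C_R^1.5) = (k₁/k₂)·C_R^0.5.
= (0.189×4.940^2) / (5.68×4.940^1.5) = 4.612/62.36 = 0.0740.
Since the desired path is higher order in R, keeping C_R high (PFR or concentrated feed) favours S.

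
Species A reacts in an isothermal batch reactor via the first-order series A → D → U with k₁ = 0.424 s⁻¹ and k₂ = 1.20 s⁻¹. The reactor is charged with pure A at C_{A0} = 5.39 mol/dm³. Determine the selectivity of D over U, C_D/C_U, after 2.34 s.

0.369

The intermediate concentration in a first-order A→B→C sequence is C_D = k₁C_{A0}(e^(−k₁t) − e^(−k₂t))/(k₂−k₁).
e^(−k₁t) = e^(−0.424×2.34) = e^(−0.9922) = 0.3708; e^(−k₂t) = e^(−2.808) = 0.06033.
C_D = 0.424×5.39/(1.20−0.424) × (0.3708−0.06033) = 2.945×0.3104 = 0.9143 mol/dm³.
C_A = C_{A0}e^(−k₁t) = 1.998 mol/dm³, so C_U = C_{A0}−C_A−C_D = 2.477 mol/dm³; C_D/C_U = 0.369.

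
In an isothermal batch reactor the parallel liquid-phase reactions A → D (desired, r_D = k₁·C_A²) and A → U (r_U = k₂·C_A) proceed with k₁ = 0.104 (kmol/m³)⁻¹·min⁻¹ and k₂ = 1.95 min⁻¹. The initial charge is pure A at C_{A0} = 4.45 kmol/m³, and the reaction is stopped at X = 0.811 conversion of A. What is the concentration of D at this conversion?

C_A = C_{A0}(1−X) = 0.8410 kmol/m³.
Along a PFR/batch, dC_U/dC_A = −r_U/(r_D+r_U) = −k₂/(k₂+k₁·C_A).
Integrating from C_{A0} to C_A: C_U = (1.95/0.104)·ln[(1.95+0.104·4.45)/(1.95+0.104·0.841)] = 18.75·ln(2.413/2.037) = 3.170 kmol/m³.
Then C_D = (C_{A0}−C_A) − C_U = 3.609 − 3.170 = 0.4387 kmol/m³.

0.439 kmol/m³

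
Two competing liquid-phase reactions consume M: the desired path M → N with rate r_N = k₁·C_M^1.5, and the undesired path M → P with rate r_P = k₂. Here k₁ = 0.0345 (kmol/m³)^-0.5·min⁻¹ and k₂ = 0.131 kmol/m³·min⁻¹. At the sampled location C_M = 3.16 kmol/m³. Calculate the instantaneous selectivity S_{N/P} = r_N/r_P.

1.48

S_{N/P} = r_N/r_P = (k₁·C_M^1.5)/(k₂) = (k₁/k₂)·C_M^1.5.
= (0.0345×3.160^1.5) / (0.131) = 0.1938/0.1310 = 1.48.
Since the desired path is higher order in M, keeping C_M high (PFR or concentrated feed) favours N.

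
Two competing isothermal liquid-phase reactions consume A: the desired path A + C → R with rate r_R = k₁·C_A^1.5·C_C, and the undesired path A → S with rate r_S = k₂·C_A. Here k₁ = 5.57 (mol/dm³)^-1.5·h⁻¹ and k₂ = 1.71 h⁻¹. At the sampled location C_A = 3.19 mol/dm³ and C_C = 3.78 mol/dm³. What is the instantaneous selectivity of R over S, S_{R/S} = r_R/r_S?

22.0

S_{R/S} = r_R/r_S = (k₁·C_A^1.5·C_C)/(k₂·C_A) = (k₁/k₂)·C_A^0.5·C_C.
= (5.57×3.190^1.5×3.780) / (1.71×3.190) = 120.0/5.455 = 22.0.
Since the desired path is higher order in A, keeping C_A high (PFR or concentrated feed) favours R.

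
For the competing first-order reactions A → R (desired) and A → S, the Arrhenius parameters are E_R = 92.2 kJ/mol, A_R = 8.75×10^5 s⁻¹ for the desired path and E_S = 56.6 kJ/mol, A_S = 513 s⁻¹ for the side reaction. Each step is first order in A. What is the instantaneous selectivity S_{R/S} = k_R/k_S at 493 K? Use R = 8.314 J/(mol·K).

0.288

k_R/k_S = (A_R/A_S)·exp[−(E_R−E_S)/(RT)] = (A_R/A_S)·exp[(E_S−E_R)/(RT)].
(E_S−E_R)/(RT) = (56.6−92.2)×10³/(8.314×493) = -35600/4099 = -8.685.
k_R/k_S = (8.75×10^5/513)·exp(-8.685) = 1706 × 1.690×10^-4 = 0.288.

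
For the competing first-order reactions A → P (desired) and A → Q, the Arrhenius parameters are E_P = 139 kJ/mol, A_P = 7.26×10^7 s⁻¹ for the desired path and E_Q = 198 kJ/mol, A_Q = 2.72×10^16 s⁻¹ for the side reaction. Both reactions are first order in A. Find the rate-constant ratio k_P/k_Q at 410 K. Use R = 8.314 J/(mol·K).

0.0878

k_P/k_Q = (A_P/A_Q)·exp[−(E_P−E_Q)/(RT)] = (A_P/A_Q)·exp[(E_Q−E_P)/(RT)].
(E_Q−E_P)/(RT) = (198−139)×10³/(8.314×410) = 59000/3409 = 17.31.
k_P/k_Q = (7.26×10^7/2.72×10^16)·exp(17.31) = 2.669×10^-9 × 3.288×10^7 = 0.0878.
Since E_P < E_Q, lowering the temperature improves selectivity toward P.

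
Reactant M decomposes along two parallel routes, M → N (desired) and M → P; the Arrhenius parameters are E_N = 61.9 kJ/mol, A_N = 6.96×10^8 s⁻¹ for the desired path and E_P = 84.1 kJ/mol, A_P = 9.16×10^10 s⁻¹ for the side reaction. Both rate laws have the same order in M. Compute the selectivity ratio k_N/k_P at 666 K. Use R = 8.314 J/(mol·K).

Since both paths have the same order in M, the concentration cancels and S_{N/P} = k_N/k_P = (A_N/A_P)·exp[(E_P−E_N)/(RT)].
(E_P−E_N)/(RT) = (84.1−61.9)×10³/(8.314×666) = 22200/5537 = 4.009.
k_N/k_P = (6.96×10^8/9.16×10^10)·exp(4.009) = 0.007598 × 55.11 = 0.419.
Since E_N < E_P, lowering the temperature improves selectivity toward N.

0.419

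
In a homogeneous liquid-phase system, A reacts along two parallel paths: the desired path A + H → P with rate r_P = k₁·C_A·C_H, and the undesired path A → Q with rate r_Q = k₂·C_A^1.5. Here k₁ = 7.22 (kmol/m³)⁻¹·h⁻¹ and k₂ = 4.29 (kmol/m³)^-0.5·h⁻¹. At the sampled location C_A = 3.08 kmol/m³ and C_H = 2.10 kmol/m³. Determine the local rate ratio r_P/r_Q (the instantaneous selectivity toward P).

2.01

S_{P/Q} = r_P/r_Q = (k₁·C_A·C_H)/(k₂·C_A^1.5) = (k₁/k₂)·C_A^-0.5·C_H.
= (7.22×3.080×2.100) / (4.29×3.080^1.5) = 46.70/23.19 = 2.01.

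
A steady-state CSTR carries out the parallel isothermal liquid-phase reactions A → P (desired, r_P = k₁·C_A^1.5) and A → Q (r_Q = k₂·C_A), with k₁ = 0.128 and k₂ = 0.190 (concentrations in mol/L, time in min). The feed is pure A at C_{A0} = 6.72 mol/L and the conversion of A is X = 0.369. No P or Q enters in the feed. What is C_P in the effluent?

1.44 mol/L

Exit C_A = C_{A0}(1−X) = 6.72×0.631 = 4.240 mol/L.
A CSTR operates uniformly at the exit composition, giving r_P = 1.118 and r_Q = 0.8057 (each k·C_A^n at C_A = 4.240).
Fraction of consumed A going to P: r_P/(r_P+r_Q) = 0.5811.
C_P = 0.5811·C_{A0}·X = 0.5811×6.72×0.369 = 1.44 mol/L.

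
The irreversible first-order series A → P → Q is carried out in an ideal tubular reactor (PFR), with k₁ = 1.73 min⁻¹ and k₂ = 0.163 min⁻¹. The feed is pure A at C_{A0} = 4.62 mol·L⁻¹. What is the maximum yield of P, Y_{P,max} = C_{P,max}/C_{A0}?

For a first-order series the maximum intermediate yield is C_{P,max}/C_{A0} = (k₁/k₂)^[k₂/(k₂−k₁)].
= (1.73/0.163)^(0.163/(0.163−1.73)) = (10.61)^(-0.1040) = 0.7821.

0.782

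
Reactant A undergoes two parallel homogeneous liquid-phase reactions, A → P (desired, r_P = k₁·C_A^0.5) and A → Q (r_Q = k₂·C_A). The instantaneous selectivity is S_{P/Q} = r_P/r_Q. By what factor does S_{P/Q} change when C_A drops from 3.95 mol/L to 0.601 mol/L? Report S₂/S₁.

S_{P/Q} = (k₁/k₂)·C_A^-0.5, so S₂/S₁ = (C_{A,2}/C_{A,1})^-0.5.
= (0.601/3.95)^(-0.5) = (0.1522)^(-0.5) = 2.56.

2.56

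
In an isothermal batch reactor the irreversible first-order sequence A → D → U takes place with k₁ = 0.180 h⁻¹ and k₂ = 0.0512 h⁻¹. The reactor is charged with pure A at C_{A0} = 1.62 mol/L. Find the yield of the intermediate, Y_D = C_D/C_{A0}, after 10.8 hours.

For first-order series with pure A initially, C_D(t) = k₁C_{A0}/(k₂−k₁)·(e^(−k₁t) − e^(−k₂t)).
e^(−k₁t) = e^(−0.180×10.8) = e^(−1.944) = 0.1431; e^(−k₂t) = e^(−0.5530) = 0.5752.
C_D = 0.180×1.62/(0.0512−0.180) × (0.1431−0.5752) = (-2.264)×(-0.4321) = 0.9783 mol/L.
Y_D = C_D/C_{A0} = 0.9783/1.62 = 0.604.

0.604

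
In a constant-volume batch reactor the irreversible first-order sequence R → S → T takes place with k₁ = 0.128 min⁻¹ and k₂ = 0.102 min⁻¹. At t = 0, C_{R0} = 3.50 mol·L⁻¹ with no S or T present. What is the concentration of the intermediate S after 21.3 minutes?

0.834 mol·L⁻¹

The intermediate concentration in a first-order A→B→C sequence is C_S = k₁C_{R0}(e^(−k₁t) − e^(−k₂t))/(k₂−k₁).
e^(−k₁t) = e^(−0.128×21.3) = e^(−2.726) = 0.06545; e^(−k₂t) = e^(−2.173) = 0.1139.
C_S = 0.128×3.50/(0.102−0.128) × (0.06545−0.1139) = (-17.23)×(-0.04843) = 0.8344 mol·L⁻¹.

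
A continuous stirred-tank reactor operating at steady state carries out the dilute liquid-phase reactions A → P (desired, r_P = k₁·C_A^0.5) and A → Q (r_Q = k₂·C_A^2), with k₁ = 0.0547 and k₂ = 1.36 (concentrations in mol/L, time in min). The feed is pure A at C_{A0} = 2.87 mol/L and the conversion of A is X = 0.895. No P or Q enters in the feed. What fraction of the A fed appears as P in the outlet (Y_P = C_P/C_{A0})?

0.175

Exit C_A = C_{A0}(1−X) = 2.87×0.105 = 0.3013 mol/L.
In a CSTR the entire volume is at exit conditions, so r_P = 0.0547×0.3013^0.5 = 0.03003 and r_Q = 1.36×0.3013^2 = 0.1235.
Fraction of consumed A going to P: r_P/(r_P+r_Q) = 0.1956.
C_P = 0.1956·C_{A0}·X = 0.1956×2.87×0.895 = 0.502 mol/L; Y_P = C_P/C_{A0} = 0.175.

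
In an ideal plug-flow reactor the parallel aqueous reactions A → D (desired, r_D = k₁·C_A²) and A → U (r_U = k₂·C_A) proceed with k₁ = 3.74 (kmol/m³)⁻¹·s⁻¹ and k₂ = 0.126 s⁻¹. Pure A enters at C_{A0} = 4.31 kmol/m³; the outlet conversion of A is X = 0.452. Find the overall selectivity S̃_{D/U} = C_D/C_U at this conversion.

96.2

C_A = C_{A0}(1−X) = 2.362 kmol/m³.
Along a PFR/batch, dC_U/dC_A = −r_U/(r_D+r_U) = −k₂/(k₂+k₁·C_A).
Integrating from C_{A0} to C_A: C_U = (0.126/3.74)·ln[(0.126+3.74·4.31)/(0.126+3.74·2.36)] = 0.03369·ln(16.25/8.959) = 0.02005 kmol/m³.
Then C_D = (C_{A0}−C_A) − C_U = 1.948 − 0.02005 = 1.928 kmol/m³.
S̃_{D/U} = C_D/C_U = 1.928/0.02005 = 96.2.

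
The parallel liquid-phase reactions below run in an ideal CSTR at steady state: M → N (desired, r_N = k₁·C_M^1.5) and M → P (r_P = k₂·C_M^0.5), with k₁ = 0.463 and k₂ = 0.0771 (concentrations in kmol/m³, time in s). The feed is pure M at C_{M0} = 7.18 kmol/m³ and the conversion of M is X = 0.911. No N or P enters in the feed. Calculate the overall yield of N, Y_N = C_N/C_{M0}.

0.723

Exit C_M = C_{M0}(1−X) = 7.18×0.0890 = 0.6390 kmol/m³.
Rates in a CSTR are evaluated at the outlet concentration: r_N = 0.463×0.6390^1.5 = 0.2365, r_P = 0.0771×0.6390^0.5 = 0.06163.
Fraction of consumed M going to N: r_N/(r_N+r_P) = 0.7933.
C_N = 0.7933·C_{M0}·X = 0.7933×7.18×0.911 = 5.19 kmol/m³; Y_N = C_N/C_{M0} = 0.723.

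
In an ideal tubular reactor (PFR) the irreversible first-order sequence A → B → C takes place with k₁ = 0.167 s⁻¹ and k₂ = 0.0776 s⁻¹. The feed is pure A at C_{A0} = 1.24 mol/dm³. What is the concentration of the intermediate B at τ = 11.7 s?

The intermediate concentration in a first-order A→B→C sequence is C_B = k₁C_{A0}(e^(−k₁τ) − e^(−k₂τ))/(k₂−k₁).
e^(−k₁τ) = e^(−0.167×11.7) = e^(−1.954) = 0.1417; e^(−k₂τ) = e^(−0.9079) = 0.4034.
C_B = 0.167×1.24/(0.0776−0.167) × (0.1417−0.4034) = (-2.316)×(-0.2616) = 0.6060 mol/dm³.

0.606 mol/dm³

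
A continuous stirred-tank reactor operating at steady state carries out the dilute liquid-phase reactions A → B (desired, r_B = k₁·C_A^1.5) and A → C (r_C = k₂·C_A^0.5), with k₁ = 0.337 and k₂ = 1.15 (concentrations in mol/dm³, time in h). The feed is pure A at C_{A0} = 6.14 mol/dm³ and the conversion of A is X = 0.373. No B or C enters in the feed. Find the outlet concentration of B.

Exit C_A = C_{A0}(1−X) = 6.14×0.627 = 3.850 mol/dm³.
In a CSTR the entire volume is at exit conditions, so r_B = 0.337×3.850^1.5 = 2.546 and r_C = 1.15×3.850^0.5 = 2.256.
Fraction of consumed A going to B: r_B/(r_B+r_C) = 0.5301.
C_B = 0.5301·C_{A0}·X = 0.5301×6.14×0.373 = 1.21 mol/dm³.

1.21 mol/dm³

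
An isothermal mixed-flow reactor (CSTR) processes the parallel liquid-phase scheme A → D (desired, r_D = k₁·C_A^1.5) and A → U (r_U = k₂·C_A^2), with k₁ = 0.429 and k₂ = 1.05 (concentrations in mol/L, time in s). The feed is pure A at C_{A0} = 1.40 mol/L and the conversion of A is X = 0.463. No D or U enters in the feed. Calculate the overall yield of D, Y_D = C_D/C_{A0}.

0.148

Exit C_A = C_{A0}(1−X) = 1.40×0.537 = 0.7518 mol/L.
Rates in a CSTR are evaluated at the outlet concentration: r_D = 0.429×0.7518^1.5 = 0.2796, r_U = 1.05×0.7518^2 = 0.5935.
Fraction of consumed A going to D: r_D/(r_D+r_U) = 0.3203.
C_D = 0.3203·C_{A0}·X = 0.3203×1.40×0.463 = 0.208 mol/L; Y_D = C_D/C_{A0} = 0.148.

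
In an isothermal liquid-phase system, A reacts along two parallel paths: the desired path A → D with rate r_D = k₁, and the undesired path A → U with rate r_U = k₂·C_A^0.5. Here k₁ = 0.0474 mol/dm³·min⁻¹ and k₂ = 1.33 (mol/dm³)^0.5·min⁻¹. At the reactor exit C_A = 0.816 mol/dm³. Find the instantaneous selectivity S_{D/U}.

0.0395

S_{D/U} = r_D/r_U = (k₁)/(k₂·C_A^0.5) = (k₁/k₂)·C_A^-0.5.
= (0.0474) / (1.33×0.8160^0.5) = 0.04740/1.201 = 0.0395.
The undesired path is higher order in A, so low C_A (CSTR or dilute feed) favours D.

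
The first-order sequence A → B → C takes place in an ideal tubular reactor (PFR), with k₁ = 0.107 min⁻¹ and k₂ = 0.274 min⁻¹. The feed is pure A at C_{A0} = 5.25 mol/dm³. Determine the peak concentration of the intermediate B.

1.12 mol/dm³

For a first-order series the maximum intermediate yield is C_{B,max}/C_{A0} = (k₁/k₂)^[k₂/(k₂−k₁)].
= (0.107/0.274)^(0.274/(0.274−0.107)) = (0.3905)^(1.641) = 0.2138.
C_{B,max} = 0.2138×5.25 = 1.12 mol/dm³.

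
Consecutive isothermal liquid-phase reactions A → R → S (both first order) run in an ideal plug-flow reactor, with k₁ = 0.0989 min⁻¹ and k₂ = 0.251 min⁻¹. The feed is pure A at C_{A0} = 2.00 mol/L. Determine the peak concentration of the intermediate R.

Evaluating C_R at τ_opt = ln(k₂/k₁)/(k₂−k₁) gives C_{R,max}/C_{A0} = (k₁/k₂)^[k₂/(k₂−k₁)].
= (0.0989/0.251)^(0.251/(0.251−0.0989)) = (0.3940)^(1.650) = 0.2150.
C_{R,max} = 0.2150×2.00 = 0.430 mol/L.

0.430 mol/L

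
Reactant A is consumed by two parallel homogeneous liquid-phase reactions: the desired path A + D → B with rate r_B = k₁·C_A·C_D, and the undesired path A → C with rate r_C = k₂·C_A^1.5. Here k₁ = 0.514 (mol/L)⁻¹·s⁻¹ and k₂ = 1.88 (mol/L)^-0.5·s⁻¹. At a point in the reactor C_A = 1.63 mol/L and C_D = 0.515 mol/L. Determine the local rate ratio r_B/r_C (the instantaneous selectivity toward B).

0.110

S_{B/C} = r_B/r_C = (k₁·C_A·C_D)/(k₂·C_A^1.5) = (k₁/k₂)·C_A^-0.5·C_D.
= (0.514×1.630×0.5150) / (1.88×1.630^1.5) = 0.4315/3.912 = 0.110.
The undesired path is higher order in A, so low C_A (CSTR or dilute feed) favours B.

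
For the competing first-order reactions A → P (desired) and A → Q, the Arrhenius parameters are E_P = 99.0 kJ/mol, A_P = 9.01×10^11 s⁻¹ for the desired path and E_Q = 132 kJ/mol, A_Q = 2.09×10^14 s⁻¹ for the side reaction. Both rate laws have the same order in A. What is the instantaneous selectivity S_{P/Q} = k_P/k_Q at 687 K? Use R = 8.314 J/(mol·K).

Since both paths have the same order in A, the concentration cancels and S_{P/Q} = k_P/k_Q = (A_P/A_Q)·exp[(E_Q−E_P)/(RT)].
(E_Q−E_P)/(RT) = (132−99.0)×10³/(8.314×687) = 33000/5712 = 5.778.
k_P/k_Q = (9.01×10^11/2.09×10^14)·exp(5.778) = 0.004311 × 323.0 = 1.39.
Since E_P < E_Q, lowering the temperature improves selectivity toward P.

1.39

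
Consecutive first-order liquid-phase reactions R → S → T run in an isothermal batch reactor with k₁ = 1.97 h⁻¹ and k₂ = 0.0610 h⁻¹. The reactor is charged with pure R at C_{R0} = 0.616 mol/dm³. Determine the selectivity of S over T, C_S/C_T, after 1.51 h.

14.7

For first-order series with pure R initially, C_S(t) = k₁C_{R0}/(k₂−k₁)·(e^(−k₁t) − e^(−k₂t)).
e^(−k₁t) = e^(−1.97×1.51) = e^(−2.975) = 0.05106; e^(−k₂t) = e^(−0.09211) = 0.9120.
C_S = 1.97×0.616/(0.0610−1.97) × (0.05106−0.9120) = (-0.6357)×(-0.8609) = 0.5473 mol/dm³.
C_R = C_{R0}e^(−k₁t) = 0.03145 mol/dm³, so C_T = C_{R0}−C_R−C_S = 0.03726 mol/dm³; C_S/C_T = 14.7.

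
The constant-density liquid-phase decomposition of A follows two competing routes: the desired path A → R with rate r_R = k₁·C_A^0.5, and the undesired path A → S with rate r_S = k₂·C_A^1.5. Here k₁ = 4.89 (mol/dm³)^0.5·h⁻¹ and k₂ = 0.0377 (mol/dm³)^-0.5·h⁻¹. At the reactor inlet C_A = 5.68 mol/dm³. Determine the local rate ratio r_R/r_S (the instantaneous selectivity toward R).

S_{R/S} = r_R/r_S = (k₁·C_A^0.5)/(k₂·C_A^1.5) = (k₁/k₂)·C_A⁻¹.
= (4.89×5.680^0.5) / (0.0377×5.680^1.5) = 11.65/0.5103 = 22.8.
The undesired path is higher order in A, so low C_A (CSTR or dilute feed) favours R.

22.8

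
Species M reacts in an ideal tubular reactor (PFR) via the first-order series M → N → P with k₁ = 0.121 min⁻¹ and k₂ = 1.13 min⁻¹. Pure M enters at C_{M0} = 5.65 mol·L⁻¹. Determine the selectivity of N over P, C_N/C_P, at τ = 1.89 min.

The intermediate concentration in a first-order A→B→C sequence is C_N = k₁C_{M0}(e^(−k₁τ) − e^(−k₂τ))/(k₂−k₁).
e^(−k₁τ) = e^(−0.121×1.89) = e^(−0.2287) = 0.7956; e^(−k₂τ) = e^(−2.136) = 0.1182.
C_N = 0.121×5.65/(1.13−0.121) × (0.7956−0.1182) = 0.6776×0.6774 = 0.4590 mol·L⁻¹.
C_M = C_{M0}e^(−k₁τ) = 4.495 mol·L⁻¹, so C_P = C_{M0}−C_M−C_N = 0.6960 mol·L⁻¹; C_N/C_P = 0.659.

0.659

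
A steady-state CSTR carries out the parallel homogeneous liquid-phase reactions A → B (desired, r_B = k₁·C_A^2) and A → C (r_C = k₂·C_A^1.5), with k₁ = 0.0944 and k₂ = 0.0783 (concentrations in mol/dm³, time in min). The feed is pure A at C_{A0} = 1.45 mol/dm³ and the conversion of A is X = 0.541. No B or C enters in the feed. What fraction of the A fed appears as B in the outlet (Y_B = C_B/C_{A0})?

0.268

Exit C_A = C_{A0}(1−X) = 1.45×0.459 = 0.6655 mol/dm³.
A CSTR operates uniformly at the exit composition, giving r_B = 0.04182 and r_C = 0.04251 (each k·C_A^n at C_A = 0.6655).
Fraction of consumed A going to B: r_B/(r_B+r_C) = 0.4959.
C_B = 0.4959·C_{A0}·X = 0.4959×1.45×0.541 = 0.389 mol/dm³; Y_B = C_B/C_{A0} = 0.268.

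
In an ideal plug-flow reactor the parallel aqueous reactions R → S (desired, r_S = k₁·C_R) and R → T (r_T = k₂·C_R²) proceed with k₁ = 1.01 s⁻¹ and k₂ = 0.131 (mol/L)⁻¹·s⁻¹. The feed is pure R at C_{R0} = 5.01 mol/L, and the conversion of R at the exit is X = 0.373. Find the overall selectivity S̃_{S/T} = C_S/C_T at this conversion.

C_R = C_{R0}(1−X) = 3.141 mol/L.
Along a PFR/batch, dC_S/dC_R = −r_S/(r_S+r_T) = −k₁/(k₁+k₂·C_R).
Integrating from C_{R0} to C_R: C_S = (1.01/0.131)·ln[(1.01+0.131·5.01)/(1.01+0.131·3.14)] = 7.710·ln(1.666/1.422) = 1.225 mol/L.
C_T = (C_{R0}−C_R)−C_S = 0.6437 mol/L; S̃_{S/T} = 1.225/0.6437 = 1.90.

1.90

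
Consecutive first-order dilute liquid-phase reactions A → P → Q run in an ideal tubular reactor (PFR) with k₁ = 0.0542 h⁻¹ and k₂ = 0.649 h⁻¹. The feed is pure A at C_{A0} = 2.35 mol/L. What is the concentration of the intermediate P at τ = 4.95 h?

0.155 mol/L

For first-order series with pure A initially, C_P(τ) = k₁C_{A0}/(k₂−k₁)·(e^(−k₁τ) − e^(−k₂τ)).
e^(−k₁τ) = e^(−0.0542×4.95) = e^(−0.2683) = 0.7647; e^(−k₂τ) = e^(−3.213) = 0.04025.
C_P = 0.0542×2.35/(0.649−0.0542) × (0.7647−0.04025) = 0.2141×0.7244 = 0.1551 mol/L.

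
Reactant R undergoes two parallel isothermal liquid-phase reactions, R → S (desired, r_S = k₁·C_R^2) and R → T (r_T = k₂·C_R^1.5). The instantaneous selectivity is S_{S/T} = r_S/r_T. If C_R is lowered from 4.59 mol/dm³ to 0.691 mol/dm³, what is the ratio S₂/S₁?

S_{S/T} = (k₁/k₂)·C_R^0.5, so S₂/S₁ = (C_{R,2}/C_{R,1})^0.5.
= (0.691/4.59)^0.5 = (0.1505)^0.5 = 0.388.

0.388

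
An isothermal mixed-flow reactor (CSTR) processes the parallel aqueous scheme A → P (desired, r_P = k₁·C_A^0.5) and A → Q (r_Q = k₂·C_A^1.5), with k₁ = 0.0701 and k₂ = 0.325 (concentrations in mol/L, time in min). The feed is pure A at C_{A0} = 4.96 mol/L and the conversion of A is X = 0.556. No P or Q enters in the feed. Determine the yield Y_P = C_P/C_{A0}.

Exit C_A = C_{A0}(1−X) = 4.96×0.444 = 2.202 mol/L.
A CSTR operates uniformly at the exit composition, giving r_P = 0.1040 and r_Q = 1.062 (each k·C_A^n at C_A = 2.202).
Fraction of consumed A going to P: r_P/(r_P+r_Q) = 0.08921.
C_P = 0.08921·C_{A0}·X = 0.08921×4.96×0.556 = 0.246 mol/L; Y_P = C_P/C_{A0} = 0.0496.

0.0496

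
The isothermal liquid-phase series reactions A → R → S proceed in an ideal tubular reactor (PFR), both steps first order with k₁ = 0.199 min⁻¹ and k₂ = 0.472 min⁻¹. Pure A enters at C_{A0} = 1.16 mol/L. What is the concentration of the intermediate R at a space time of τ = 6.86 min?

0.183 mol/L

Solving the coupled first-order balances gives C_R(τ) = [k₁/(k₂−k₁)]·C_{A0}·(e^(−k₁τ) − e^(−k₂τ)).
e^(−k₁τ) = e^(−0.199×6.86) = e^(−1.365) = 0.2553; e^(−k₂τ) = e^(−3.238) = 0.03925.
C_R = 0.199×1.16/(0.472−0.199) × (0.2553−0.03925) = 0.8456×0.2161 = 0.1827 mol/L.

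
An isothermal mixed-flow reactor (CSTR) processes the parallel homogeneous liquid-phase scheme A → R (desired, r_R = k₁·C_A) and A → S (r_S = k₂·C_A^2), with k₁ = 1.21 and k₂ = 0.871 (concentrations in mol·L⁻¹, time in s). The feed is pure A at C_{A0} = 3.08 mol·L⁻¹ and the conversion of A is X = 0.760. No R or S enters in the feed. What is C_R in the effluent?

Exit C_A = C_{A0}(1−X) = 3.08×0.240 = 0.7392 mol·L⁻¹.
Rates in a CSTR are evaluated at the outlet concentration: r_R = 1.21×0.7392 = 0.8944, r_S = 0.871×0.7392^2 = 0.4759.
Fraction of consumed A going to R: r_R/(r_R+r_S) = 0.6527.
C_R = 0.6527·C_{A0}·X = 0.6527×3.08×0.760 = 1.53 mol·L⁻¹.

1.53 mol·L⁻¹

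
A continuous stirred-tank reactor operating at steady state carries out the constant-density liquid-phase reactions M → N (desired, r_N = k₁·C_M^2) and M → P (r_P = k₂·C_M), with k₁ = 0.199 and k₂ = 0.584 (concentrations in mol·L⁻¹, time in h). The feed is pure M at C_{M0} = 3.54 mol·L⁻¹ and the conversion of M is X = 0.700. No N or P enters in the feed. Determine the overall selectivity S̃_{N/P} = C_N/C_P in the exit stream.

0.362

Exit C_M = C_{M0}(1−X) = 3.54×0.300 = 1.062 mol·L⁻¹.
In a CSTR the entire volume is at exit conditions, so r_N = 0.199×1.062^2 = 0.2244 and r_P = 0.584×1.062 = 0.6202.
Overall selectivity = C_N/C_P = r_Nτ/(r_Pτ) = r_N/r_P = 0.362.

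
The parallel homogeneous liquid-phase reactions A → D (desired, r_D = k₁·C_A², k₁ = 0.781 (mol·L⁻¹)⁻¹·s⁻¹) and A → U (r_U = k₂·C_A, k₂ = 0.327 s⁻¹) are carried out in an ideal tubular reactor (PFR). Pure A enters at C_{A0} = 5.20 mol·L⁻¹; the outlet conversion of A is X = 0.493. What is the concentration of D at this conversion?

C_A = C_{A0}(1−X) = 2.636 mol·L⁻¹.
Along a PFR/batch, dC_U/dC_A = −r_U/(r_D+r_U) = −k₂/(k₂+k₁·C_A).
Integrating from C_{A0} to C_A: C_U = (0.327/0.781)·ln[(0.327+0.781·5.20)/(0.327+0.781·2.64)] = 0.4187·ln(4.388/2.386) = 0.2551 mol·L⁻¹.
Then C_D = (C_{A0}−C_A) − C_U = 2.564 − 0.2551 = 2.308 mol·L⁻¹.

2.31 mol·L⁻¹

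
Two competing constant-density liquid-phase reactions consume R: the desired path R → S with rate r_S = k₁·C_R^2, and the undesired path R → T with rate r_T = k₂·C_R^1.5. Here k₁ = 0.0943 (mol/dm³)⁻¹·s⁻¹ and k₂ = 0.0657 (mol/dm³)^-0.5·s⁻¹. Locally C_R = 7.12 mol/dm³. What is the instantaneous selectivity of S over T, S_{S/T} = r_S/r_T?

S_{S/T} = r_S/r_T = (k₁·C_R^2)/(k₂·C_R^1.5) = (k₁/k₂)·C_R^0.5.
= (0.0943×7.120^2) / (0.0657×7.120^1.5) = 4.780/1.248 = 3.83.
Since the desired path is higher order in R, keeping C_R high (PFR or concentrated feed) favours S.

3.83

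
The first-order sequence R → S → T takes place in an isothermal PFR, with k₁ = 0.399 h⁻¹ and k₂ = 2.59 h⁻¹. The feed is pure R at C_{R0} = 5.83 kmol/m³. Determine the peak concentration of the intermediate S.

At the optimum, C_{S,max}/C_{R0} = (k₁/k₂)^[k₂/(k₂−k₁)].
= (0.399/2.59)^(2.59/(2.59−0.399)) = (0.1541)^(1.182) = 0.1096.
C_{S,max} = 0.1096×5.83 = 0.639 kmol/m³.

0.639 kmol/m³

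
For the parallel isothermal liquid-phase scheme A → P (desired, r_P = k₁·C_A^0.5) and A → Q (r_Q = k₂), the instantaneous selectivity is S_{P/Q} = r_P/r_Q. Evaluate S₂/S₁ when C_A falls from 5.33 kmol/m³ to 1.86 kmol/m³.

S_{P/Q} = (k₁/k₂)·C_A^0.5, so S₂/S₁ = (C_{A,2}/C_{A,1})^0.5.
= (1.86/5.33)^0.5 = (0.3490)^0.5 = 0.591.
Selectivity toward P falls as C_A falls — high-concentration operation is favoured.

0.591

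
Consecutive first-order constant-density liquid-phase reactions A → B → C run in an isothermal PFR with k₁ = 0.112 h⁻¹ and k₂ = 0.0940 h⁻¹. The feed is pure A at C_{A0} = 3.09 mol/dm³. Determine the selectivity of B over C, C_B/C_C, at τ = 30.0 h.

For first-order series with pure A initially, C_B(τ) = k₁C_{A0}/(k₂−k₁)·(e^(−k₁τ) − e^(−k₂τ)).
e^(−k₁τ) = e^(−0.112×30.0) = e^(−3.360) = 0.03474; e^(−k₂τ) = e^(−2.820) = 0.05961.
C_B = 0.112×3.09/(0.0940−0.112) × (0.03474−0.05961) = (-19.23)×(-0.02487) = 0.4782 mol/dm³.
C_A = C_{A0}e^(−k₁τ) = 0.1073 mol/dm³, so C_C = C_{A0}−C_A−C_B = 2.504 mol/dm³; C_B/C_C = 0.191.

0.191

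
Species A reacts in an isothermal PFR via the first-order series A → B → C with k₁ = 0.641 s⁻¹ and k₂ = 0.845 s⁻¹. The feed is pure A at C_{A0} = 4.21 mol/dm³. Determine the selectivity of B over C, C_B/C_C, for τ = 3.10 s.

0.305

For first-order series with pure A initially, C_B(τ) = k₁C_{A0}/(k₂−k₁)·(e^(−k₁τ) − e^(−k₂τ)).
e^(−k₁τ) = e^(−0.641×3.10) = e^(−1.987) = 0.1371; e^(−k₂τ) = e^(−2.619) = 0.07284.
C_B = 0.641×4.21/(0.845−0.641) × (0.1371−0.07284) = 13.23×0.06425 = 0.8500 mol/dm³.
C_A = C_{A0}e^(−k₁τ) = 0.5772 mol/dm³, so C_C = C_{A0}−C_A−C_B = 2.783 mol/dm³; C_B/C_C = 0.305.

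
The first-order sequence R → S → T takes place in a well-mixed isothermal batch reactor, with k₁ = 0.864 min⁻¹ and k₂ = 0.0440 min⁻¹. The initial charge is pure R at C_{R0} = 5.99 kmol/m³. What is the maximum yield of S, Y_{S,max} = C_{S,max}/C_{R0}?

0.852

Evaluating C_S at t_opt = ln(k₂/k₁)/(k₂−k₁) gives C_{S,max}/C_{R0} = (k₁/k₂)^[k₂/(k₂−k₁)].
= (0.864/0.0440)^(0.0440/(0.0440−0.864)) = (19.64)^(-0.05366) = 0.8523.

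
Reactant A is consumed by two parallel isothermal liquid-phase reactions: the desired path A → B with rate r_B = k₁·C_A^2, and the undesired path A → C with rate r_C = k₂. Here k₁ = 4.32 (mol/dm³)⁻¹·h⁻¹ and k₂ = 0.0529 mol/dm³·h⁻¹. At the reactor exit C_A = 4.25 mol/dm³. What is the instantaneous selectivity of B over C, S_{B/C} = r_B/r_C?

S_{B/C} = r_B/r_C = (k₁·C_A^2)/(k₂) = (k₁/k₂)·C_A^2.
= (4.32×4.250^2) / (0.0529) = 78.03/0.05290 = 1475.
Since the desired path is higher order in A, keeping C_A high (PFR or concentrated feed) favours B.

1475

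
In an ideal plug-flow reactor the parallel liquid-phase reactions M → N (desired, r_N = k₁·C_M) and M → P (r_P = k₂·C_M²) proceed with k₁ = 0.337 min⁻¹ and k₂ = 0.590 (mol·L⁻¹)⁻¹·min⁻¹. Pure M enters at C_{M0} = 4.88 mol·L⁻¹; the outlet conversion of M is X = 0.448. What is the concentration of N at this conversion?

0.293 mol·L⁻¹

C_M = C_{M0}(1−X) = 2.694 mol·L⁻¹.
Along a PFR/batch, dC_N/dC_M = −r_N/(r_N+r_P) = −k₁/(k₁+k₂·C_M).
Integrating from C_{M0} to C_M: C_N = (0.337/0.590)·ln[(0.337+0.590·4.88)/(0.337+0.590·2.69)] = 0.5712·ln(3.216/1.926) = 0.2928 mol·L⁻¹.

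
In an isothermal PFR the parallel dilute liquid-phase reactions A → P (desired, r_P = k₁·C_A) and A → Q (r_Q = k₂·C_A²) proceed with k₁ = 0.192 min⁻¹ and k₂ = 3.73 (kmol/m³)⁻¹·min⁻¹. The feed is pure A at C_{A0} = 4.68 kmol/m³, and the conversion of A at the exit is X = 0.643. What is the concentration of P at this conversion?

C_A = C_{A0}(1−X) = 1.671 kmol/m³.
Along a PFR/batch, dC_P/dC_A = −r_P/(r_P+r_Q) = −k₁/(k₁+k₂·C_A).
Integrating from C_{A0} to C_A: C_P = (0.192/3.73)·ln[(0.192+3.73·4.68)/(0.192+3.73·1.67)] = 0.05147·ln(17.65/6.424) = 0.05202 kmol/m³.

0.0520 kmol/m³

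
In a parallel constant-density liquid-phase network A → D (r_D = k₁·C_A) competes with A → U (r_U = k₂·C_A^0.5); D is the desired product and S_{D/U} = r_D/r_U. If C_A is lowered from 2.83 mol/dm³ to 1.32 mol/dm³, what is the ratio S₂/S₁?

0.683

S_{D/U} = (k₁/k₂)·C_A^0.5, so S₂/S₁ = (C_{A,2}/C_{A,1})^0.5.
= (1.32/2.83)^0.5 = (0.4664)^0.5 = 0.683.
Selectivity toward D falls as C_A falls — high-concentration operation is favoured.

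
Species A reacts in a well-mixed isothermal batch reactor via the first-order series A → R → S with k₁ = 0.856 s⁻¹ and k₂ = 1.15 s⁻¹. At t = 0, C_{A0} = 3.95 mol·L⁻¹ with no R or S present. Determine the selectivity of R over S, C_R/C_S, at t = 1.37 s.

For first-order series with pure A initially, C_R(t) = k₁C_{A0}/(k₂−k₁)·(e^(−k₁t) − e^(−k₂t)).
e^(−k₁t) = e^(−0.856×1.37) = e^(−1.173) = 0.3095; e^(−k₂t) = e^(−1.575) = 0.2069.
C_R = 0.856×3.95/(1.15−0.856) × (0.3095−0.2069) = 11.50×0.1026 = 1.180 mol·L⁻¹.
C_A = C_{A0}e^(−k₁t) = 1.223 mol·L⁻¹, so C_S = C_{A0}−C_A−C_R = 1.547 mol·L⁻¹; C_R/C_S = 0.763.

0.763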